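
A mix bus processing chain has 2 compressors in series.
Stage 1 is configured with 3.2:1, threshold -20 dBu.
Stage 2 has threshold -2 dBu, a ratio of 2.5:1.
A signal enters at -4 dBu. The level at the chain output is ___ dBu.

Stage 1: overshoot 16 dB → 16/3.2 = 5 dB → -15 dBu.
Stage 2: below threshold (-15 ≤ -2); passes unchanged; output -15 dBu.

-15 dBu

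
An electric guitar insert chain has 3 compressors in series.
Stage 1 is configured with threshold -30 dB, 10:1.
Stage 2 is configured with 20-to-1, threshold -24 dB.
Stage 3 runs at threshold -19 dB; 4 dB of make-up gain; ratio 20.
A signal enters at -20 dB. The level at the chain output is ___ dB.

-25 dB

Stage 1: -20 dB is 10 dB over -30 dB; at 10:1 that becomes 1 dB over, giving -29 dB.
Stage 2: -29 dB ≤ -24 dB, so stage 2 doesn't engage; output -29 dB.
Stage 3: -29 dB is at or below the -19 dB threshold — no compression; make-up brings it to -25 dB.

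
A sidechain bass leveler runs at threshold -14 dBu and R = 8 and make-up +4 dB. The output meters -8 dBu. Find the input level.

Before make-up, the level was -8 − 4 = -12 dBu.
That's 2 dB above the -14 dBu threshold.
Input overshoot = R × output overshoot = 16 dB → input = -14 + 16 = 2 dBu.

2 dBu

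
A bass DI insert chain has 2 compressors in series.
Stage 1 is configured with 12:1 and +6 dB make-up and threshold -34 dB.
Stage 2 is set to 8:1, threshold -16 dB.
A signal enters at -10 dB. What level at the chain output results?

-26 dB

Stage 1: -10 dB is 24 dB over -34 dB; at 12:1 that becomes 2 dB over, giving -32 dB; +6 dB make-up → -26 dB.
Stage 2: -26 dB is at or below the -16 dB threshold — no compression; output -26 dB.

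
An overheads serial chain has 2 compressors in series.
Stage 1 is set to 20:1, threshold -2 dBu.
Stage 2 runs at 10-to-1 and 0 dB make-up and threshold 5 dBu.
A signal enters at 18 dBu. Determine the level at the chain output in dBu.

-1 dBu

Stage 1: overshoot 20 dB → 20/20 = 1 dB → -1 dBu.
Stage 2: -1 dBu ≤ 5 dBu, so stage 2 doesn't engage; output -1 dBu.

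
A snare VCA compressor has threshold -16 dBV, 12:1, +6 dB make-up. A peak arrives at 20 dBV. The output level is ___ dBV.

-7 dBV

20 dBV sits 36 dB over threshold.
12:1 compression reduces that to 36/12 = 3 dB over.
That puts the output at -13 dBV; make-up adds 6 dB, giving -7 dBV.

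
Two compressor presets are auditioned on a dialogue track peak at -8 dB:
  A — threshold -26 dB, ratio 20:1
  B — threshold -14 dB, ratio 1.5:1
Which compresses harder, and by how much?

A: GR = 18 − 18/20 = 17.1 dB.
B: GR = 6 − 6/1.5 = 2 dB.
A reduces 15.1 dB more.

A, by 15.1 dB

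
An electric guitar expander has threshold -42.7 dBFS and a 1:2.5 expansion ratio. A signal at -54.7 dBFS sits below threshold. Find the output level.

The input is 12 dB below the -42.7 dBFS threshold.
A 1:2.5 expander multiplies undershoot by 2.5: 12 × 2.5 = 30 dB below threshold.
Output = -42.7 − 30 = -72.7 dBFS.

-72.7 dBFS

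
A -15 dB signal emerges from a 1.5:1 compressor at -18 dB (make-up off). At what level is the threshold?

Let T be the threshold. Output overshoot = (input overshoot)/R, so -18 − T = (-15 − T)/1.5.
1.5·(-18 − T) = -15 − T → 0.5·T = -27 − (-15) = -12.
T = -12/0.5 = -24 dB.

-24 dB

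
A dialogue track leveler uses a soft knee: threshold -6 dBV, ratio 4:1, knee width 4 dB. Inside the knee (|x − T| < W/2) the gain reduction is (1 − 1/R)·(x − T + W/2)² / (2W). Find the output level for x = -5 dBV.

x − T + W/2 = -5 − (-6) + 2 = 3.
GR = (1 − 1/4) × 3² / 8 = 0.75 × 9 / 8 = 0.84375 dB.
Output = -5 − 0.84375 = -5.84375 dBV.

-5.84375 dBV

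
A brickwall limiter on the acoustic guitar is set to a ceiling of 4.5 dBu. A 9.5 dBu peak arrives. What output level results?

4.5 dBu

A brickwall limiter is an ∞:1 compressor: any input above the ceiling is clamped to 4.5 dBu.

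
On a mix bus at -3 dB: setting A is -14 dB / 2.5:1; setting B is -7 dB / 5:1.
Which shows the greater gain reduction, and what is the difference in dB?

A: 11 dB over, compressed to 4.4 dB over, so 6.6 dB of GR.
B: 4 dB over, compressed to 0.8 dB over, so 3.2 dB of GR.
A applies 3.4 dB more gain reduction.

A, by 3.4 dB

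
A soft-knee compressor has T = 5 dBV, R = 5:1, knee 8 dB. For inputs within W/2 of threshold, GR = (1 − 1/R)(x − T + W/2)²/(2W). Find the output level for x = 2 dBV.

1.95 dBV

x − T + W/2 = 2 − 5 + 4 = 1.
GR = (1 − 1/5) × 1² / 16 = 0.8 × 1 / 16 = 0.05 dB.
Output = 2 − 0.05 = 1.95 dBV.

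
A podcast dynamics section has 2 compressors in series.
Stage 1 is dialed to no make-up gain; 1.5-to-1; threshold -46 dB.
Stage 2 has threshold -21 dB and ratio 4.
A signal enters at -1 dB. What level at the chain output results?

-19.75 dB

Stage 1: -1 dB is 45 dB over -46 dB; at 1.5:1 that becomes 30 dB over, giving -16 dB.
Stage 2: -16 dB is 5 dB over -21 dB; at 4:1 that becomes 1.25 dB over, giving -19.75 dB.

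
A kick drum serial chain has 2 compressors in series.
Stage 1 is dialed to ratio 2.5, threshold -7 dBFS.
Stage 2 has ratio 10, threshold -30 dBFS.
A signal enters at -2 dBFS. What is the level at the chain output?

Stage 1: 5 dB above -7 dBFS, reduced 2.5:1 to 2 dB above → -5 dBFS.
Stage 2: 25 dB above -30 dBFS, reduced 10:1 to 2.5 dB above → -27.5 dBFS.

-27.5 dBFS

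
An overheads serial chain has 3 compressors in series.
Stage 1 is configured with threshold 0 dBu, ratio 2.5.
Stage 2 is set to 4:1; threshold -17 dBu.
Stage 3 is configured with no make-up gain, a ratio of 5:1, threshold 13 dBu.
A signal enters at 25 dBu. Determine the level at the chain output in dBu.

-10.25 dBu

Stage 1: 25 dB above 0 dBu, reduced 2.5:1 to 10 dB above → 10 dBu.
Stage 2: 27 dB above -17 dBu, reduced 4:1 to 6.75 dB above → -10.25 dBu.
Stage 3: -10.25 dBu is at or below the 13 dBu threshold — no compression; output -10.25 dBu.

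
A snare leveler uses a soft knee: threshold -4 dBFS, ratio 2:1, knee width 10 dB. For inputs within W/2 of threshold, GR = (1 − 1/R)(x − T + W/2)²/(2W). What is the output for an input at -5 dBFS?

x − T + W/2 = -5 − (-4) + 5 = 4.
GR = (1 − 1/2) × 4² / 20 = 0.5 × 16 / 20 = 0.4 dB.
Output = -5 − 0.4 = -5.4 dBFS.

-5.4 dBFS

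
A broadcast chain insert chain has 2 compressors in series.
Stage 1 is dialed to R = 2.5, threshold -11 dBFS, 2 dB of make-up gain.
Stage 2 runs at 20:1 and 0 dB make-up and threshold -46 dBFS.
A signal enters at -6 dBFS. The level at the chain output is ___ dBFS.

Stage 1: overshoot 5 dB → 5/2.5 = 2 dB → -9 dBFS; +2 dB make-up → -7 dBFS.
Stage 2: -7 dBFS is 39 dB over -46 dBFS; at 20:1 that becomes 1.95 dB over, giving -44.05 dBFS.

-44.05 dBFS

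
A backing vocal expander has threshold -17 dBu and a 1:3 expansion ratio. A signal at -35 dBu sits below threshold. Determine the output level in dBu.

-71 dBu

The input is 18 dB below the -17 dBu threshold.
A 1:3 expander multiplies undershoot by 3: 18 × 3 = 54 dB below threshold.
Output = -17 − 54 = -71 dBu.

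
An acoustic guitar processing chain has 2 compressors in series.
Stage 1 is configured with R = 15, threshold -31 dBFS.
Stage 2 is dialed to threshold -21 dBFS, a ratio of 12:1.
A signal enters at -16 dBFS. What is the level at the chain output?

-30 dBFS

Stage 1: -16 dBFS is 15 dB over -31 dBFS; at 15:1 that becomes 1 dB over, giving -30 dBFS.
Stage 2: below threshold (-30 ≤ -21); passes unchanged; output -30 dBFS.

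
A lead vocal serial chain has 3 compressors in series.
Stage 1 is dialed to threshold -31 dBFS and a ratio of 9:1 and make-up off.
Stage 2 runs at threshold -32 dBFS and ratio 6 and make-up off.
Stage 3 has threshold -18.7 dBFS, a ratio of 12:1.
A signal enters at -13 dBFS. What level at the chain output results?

Stage 1: overshoot 18 dB → 18/9 = 2 dB → -29 dBFS.
Stage 2: 3 dB above -32 dBFS, reduced 6:1 to 0.5 dB above → -31.5 dBFS.
Stage 3: -31.5 dBFS is at or below the -18.7 dBFS threshold — no compression; output -31.5 dBFS.

-31.5 dBFS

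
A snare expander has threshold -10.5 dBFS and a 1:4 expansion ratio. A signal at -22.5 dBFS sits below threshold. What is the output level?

-58.5 dBFS

Undershoot = (-10.5) − (-22.5) = 12 dB.
At 1:4, that expands to 48 dB under threshold.
Output = -10.5 − 48 = -58.5 dBFS.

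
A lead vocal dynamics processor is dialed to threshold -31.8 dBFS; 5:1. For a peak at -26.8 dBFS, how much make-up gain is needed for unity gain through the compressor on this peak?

The peak compresses to -31.8 + 5/5 = -30.8 dBFS.
To reach -26.8 dBFS requires -26.8 − (-30.8) = 4 dB of make-up.

4 dB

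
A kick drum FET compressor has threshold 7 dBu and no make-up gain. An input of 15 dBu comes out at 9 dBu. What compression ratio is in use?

4:1

Input overshoot = 15 − 7 = 8 dB; output overshoot = 9 − 7 = 2 dB.
Ratio = 8 / 2 = 4.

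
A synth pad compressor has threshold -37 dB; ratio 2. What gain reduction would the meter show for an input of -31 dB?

3 dB

-31 dB exceeds the threshold by 6 dB.
A 2:1 ratio leaves 3 dB of that excess.
So the signal is attenuated by 6 − 3 = 3 dB.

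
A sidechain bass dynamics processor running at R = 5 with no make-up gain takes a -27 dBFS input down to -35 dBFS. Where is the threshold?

Let T be the threshold. Output overshoot = (input overshoot)/R, so -35 − T = (-27 − T)/5.
5·(-35 − T) = -27 − T → 4·T = -175 − (-27) = -148.
T = -148/4 = -37 dBFS.

-37 dBFS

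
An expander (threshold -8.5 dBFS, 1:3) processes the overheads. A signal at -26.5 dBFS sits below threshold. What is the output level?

The input is 18 dB below the -8.5 dBFS threshold.
A 1:3 expander multiplies undershoot by 3: 18 × 3 = 54 dB below threshold.
Output = -8.5 − 54 = -62.5 dBFS.

-62.5 dBFS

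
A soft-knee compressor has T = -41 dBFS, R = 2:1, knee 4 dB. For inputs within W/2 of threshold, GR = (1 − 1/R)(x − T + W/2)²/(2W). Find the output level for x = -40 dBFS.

x − T + W/2 = -40 − (-41) + 2 = 3.
GR = (1 − 1/2) × 3² / 8 = 0.5 × 9 / 8 = 0.5625 dB.
Output = -40 − 0.5625 = -40.5625 dBFS.

-40.5625 dBFS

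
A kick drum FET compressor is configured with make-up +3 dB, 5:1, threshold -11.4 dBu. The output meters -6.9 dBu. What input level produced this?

Before make-up, the level was -6.9 − 3 = -9.9 dBu.
Post-compression overshoot = -9.9 − (-11.4) = 1.5 dB.
Undo the ratio: input overshoot = 1.5 × 5 = 7.5 dB, giving input = -3.9 dBu.

-3.9 dBu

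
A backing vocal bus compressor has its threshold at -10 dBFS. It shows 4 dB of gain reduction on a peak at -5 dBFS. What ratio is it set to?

5:1

Input overshoot = -5 − (-10) = 5 dB.
Output overshoot = 5 − 4 = 1 dB.
Ratio = input overshoot / output overshoot = 5 / 1 = 5.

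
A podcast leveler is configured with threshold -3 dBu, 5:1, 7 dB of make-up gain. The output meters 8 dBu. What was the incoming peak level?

Before make-up, the level was 8 − 7 = 1 dBu.
That's 4 dB above the -3 dBu threshold.
Before 5:1 compression the overshoot was 4 × 5 = 20 dB, so input = -3 + 20 = 17 dBu.

17 dBu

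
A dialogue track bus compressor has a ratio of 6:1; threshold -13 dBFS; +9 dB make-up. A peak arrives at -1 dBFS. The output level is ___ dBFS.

The input is 12 dB above the -13 dBFS threshold.
6:1 compression reduces that to 12/6 = 2 dB over.
So the level is -13 + 2 = -11 dBFS; make-up adds 9 dB, giving -2 dBFS.

-2 dBFS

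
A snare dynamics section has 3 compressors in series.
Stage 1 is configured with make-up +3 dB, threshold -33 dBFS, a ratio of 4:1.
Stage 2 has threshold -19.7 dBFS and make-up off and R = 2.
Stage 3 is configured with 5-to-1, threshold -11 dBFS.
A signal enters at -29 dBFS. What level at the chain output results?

Stage 1: -29 dBFS is 4 dB over -33 dBFS; at 4:1 that becomes 1 dB over, giving -32 dBFS; +3 dB make-up → -29 dBFS.
Stage 2: below threshold (-29 ≤ -19.7); passes unchanged; output -29 dBFS.
Stage 3: below threshold (-29 ≤ -11); passes unchanged; output -29 dBFS.

-29 dBFS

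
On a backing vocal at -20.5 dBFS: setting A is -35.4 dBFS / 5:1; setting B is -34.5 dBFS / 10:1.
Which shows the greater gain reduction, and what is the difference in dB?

B, by 0.68 dB

A: GR = 14.9 − 14.9/5 = 11.92 dB.
B: GR = 14 − 14/10 = 12.6 dB.
Difference: 0.68 dB in favour of B.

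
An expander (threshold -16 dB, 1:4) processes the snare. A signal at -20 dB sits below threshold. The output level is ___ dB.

-32 dB

Below threshold, a 1:4 expander applies gain = (4−1)×(T − x) of attenuation.
(4−1) × 4 = 12 dB, so output = -20 − 12 = -32 dB.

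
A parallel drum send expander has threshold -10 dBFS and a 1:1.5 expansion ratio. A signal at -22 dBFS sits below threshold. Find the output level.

-28 dBFS

The input is 12 dB below the -10 dBFS threshold.
A 1:1.5 expander multiplies undershoot by 1.5: 12 × 1.5 = 18 dB below threshold.
Output = -10 − 18 = -28 dBFS.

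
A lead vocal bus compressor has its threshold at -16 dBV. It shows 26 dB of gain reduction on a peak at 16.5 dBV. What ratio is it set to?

Input overshoot = 16.5 − (-16) = 32.5 dB.
Output overshoot = 32.5 − 26 = 6.5 dB.
Ratio = input overshoot / output overshoot = 32.5 / 6.5 = 5.

5:1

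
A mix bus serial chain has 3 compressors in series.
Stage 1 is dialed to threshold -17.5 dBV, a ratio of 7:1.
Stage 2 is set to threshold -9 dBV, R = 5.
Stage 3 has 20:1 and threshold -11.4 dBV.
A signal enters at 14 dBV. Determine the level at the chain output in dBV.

-13 dBV

Stage 1: overshoot 31.5 dB → 31.5/7 = 4.5 dB → -13 dBV.
Stage 2: -13 dBV is at or below the -9 dBV threshold — no compression; output -13 dBV.
Stage 3: -13 dBV ≤ -11.4 dBV, so stage 3 doesn't engage; output -13 dBV.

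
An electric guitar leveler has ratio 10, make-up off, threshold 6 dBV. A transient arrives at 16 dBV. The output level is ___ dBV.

16 dBV sits 10 dB over threshold.
The 10 dB excess becomes 1 dB after 10:1 reduction.
Output = 6 + 1 = 7 dBV.

7 dBV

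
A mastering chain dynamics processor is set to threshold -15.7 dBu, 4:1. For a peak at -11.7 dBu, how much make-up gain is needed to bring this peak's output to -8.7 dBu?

6 dB

Overshoot 4 dB → 4/4 = 1 dB after compression, so the compressed level is -15.7 + 1 = -14.7 dBu.
Make-up = target − compressed = -8.7 − (-14.7) = 6 dB.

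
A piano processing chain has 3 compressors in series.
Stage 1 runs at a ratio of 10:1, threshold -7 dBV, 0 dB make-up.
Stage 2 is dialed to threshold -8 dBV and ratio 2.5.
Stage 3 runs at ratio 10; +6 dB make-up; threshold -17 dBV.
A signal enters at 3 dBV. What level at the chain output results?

Stage 1: 10 dB above -7 dBV, reduced 10:1 to 1 dB above → -6 dBV.
Stage 2: -6 dBV is 2 dB over -8 dBV; at 2.5:1 that becomes 0.8 dB over, giving -7.2 dBV.
Stage 3: -7.2 dBV is 9.8 dB over -17 dBV; at 10:1 that becomes 0.98 dB over, giving -16.02 dBV; +6 dB make-up → -10.02 dBV.

-10.02 dBV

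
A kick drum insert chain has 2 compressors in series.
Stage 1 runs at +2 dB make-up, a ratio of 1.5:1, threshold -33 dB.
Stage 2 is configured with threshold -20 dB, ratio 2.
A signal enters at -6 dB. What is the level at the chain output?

-16.5 dB

Stage 1: overshoot 27 dB → 27/1.5 = 18 dB → -15 dB; +2 dB make-up → -13 dB.
Stage 2: overshoot 7 dB → 7/2 = 3.5 dB → -16.5 dB.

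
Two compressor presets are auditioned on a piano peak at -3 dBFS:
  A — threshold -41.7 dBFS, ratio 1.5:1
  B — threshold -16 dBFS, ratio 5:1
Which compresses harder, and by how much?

A, by 2.5 dB

A: GR = 38.7 − 38.7/1.5 = 12.9 dB.
B: GR = 13 − 13/5 = 10.4 dB.
Difference: 2.5 dB in favour of A.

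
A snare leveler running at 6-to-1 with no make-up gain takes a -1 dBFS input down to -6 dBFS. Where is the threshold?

Let T be the threshold. Output overshoot = (input overshoot)/R, so -6 − T = (-1 − T)/6.
6·(-6 − T) = -1 − T → 5·T = -36 − (-1) = -35.
T = -35/5 = -7 dBFS.

-7 dBFS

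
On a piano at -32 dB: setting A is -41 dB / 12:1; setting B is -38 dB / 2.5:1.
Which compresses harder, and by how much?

A, by 4.65 dB

A: 9 dB over, compressed to 0.75 dB over, so 8.25 dB of GR.
B: 6 dB over, compressed to 2.4 dB over, so 3.6 dB of GR.
A reduces 4.65 dB more.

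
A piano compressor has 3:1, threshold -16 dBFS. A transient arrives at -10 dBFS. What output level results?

Overshoot: -10 − (-16) = 6 dB.
3:1 compression reduces that to 6/3 = 2 dB over.
That puts the output at -14 dBFS.

-14 dBFS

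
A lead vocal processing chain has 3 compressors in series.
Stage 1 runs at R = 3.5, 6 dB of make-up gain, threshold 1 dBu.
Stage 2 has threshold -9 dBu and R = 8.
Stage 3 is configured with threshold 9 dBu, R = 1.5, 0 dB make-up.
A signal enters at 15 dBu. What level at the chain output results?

Stage 1: 14 dB above 1 dBu, reduced 3.5:1 to 4 dB above → 5 dBu; +6 dB make-up → 11 dBu.
Stage 2: 11 dBu is 20 dB over -9 dBu; at 8:1 that becomes 2.5 dB over, giving -6.5 dBu.
Stage 3: below threshold (-6.5 ≤ 9); passes unchanged; output -6.5 dBu.

-6.5 dBu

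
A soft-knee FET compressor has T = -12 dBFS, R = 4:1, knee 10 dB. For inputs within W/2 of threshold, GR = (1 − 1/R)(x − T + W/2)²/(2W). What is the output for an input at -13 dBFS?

-13.6 dBFS

x − T + W/2 = -13 − (-12) + 5 = 4.
GR = (1 − 1/4) × 4² / 20 = 0.75 × 16 / 20 = 0.6 dB.
Output = -13 − 0.6 = -13.6 dBFS.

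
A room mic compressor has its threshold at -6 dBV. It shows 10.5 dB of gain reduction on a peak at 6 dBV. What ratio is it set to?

Input overshoot = 6 − (-6) = 12 dB.
Output overshoot = 12 − 10.5 = 1.5 dB.
Ratio = input overshoot / output overshoot = 12 / 1.5 = 8.

8:1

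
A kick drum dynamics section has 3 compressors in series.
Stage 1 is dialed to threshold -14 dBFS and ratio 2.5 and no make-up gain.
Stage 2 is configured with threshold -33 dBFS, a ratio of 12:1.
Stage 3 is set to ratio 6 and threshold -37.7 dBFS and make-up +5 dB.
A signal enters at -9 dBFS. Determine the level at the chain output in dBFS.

Stage 1: overshoot 5 dB → 5/2.5 = 2 dB → -12 dBFS.
Stage 2: -12 dBFS is 21 dB over -33 dBFS; at 12:1 that becomes 1.75 dB over, giving -31.25 dBFS.
Stage 3: -31.25 dBFS is 6.45 dB over -37.7 dBFS; at 6:1 that becomes 1.075 dB over, giving -36.625 dBFS; +5 dB make-up → -31.625 dBFS.

-31.625 dBFS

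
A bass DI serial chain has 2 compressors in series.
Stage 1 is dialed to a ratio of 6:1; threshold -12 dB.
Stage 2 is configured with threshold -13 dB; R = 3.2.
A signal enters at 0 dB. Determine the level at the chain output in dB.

Stage 1: 12 dB above -12 dB, reduced 6:1 to 2 dB above → -10 dB.
Stage 2: -10 dB is 3 dB over -13 dB; at 3.2:1 that becomes 0.9375 dB over, giving -12.0625 dB.

-12.0625 dB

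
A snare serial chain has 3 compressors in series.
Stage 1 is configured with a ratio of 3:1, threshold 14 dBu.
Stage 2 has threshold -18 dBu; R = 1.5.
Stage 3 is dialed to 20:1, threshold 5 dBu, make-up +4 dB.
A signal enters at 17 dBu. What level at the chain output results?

Stage 1: 3 dB above 14 dBu, reduced 3:1 to 1 dB above → 15 dBu.
Stage 2: 15 dBu is 33 dB over -18 dBu; at 1.5:1 that becomes 22 dB over, giving 4 dBu.
Stage 3: 4 dBu is at or below the 5 dBu threshold — no compression; make-up brings it to 8 dBu.

8 dBu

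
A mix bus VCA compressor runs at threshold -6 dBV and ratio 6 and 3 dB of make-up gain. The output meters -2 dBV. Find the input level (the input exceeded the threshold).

Remove make-up: -2 − 3 = -5 dBV.
Post-compression overshoot = -5 − (-6) = 1 dB.
Undo the ratio: input overshoot = 1 × 6 = 6 dB, giving input = 0 dBV.

0 dBV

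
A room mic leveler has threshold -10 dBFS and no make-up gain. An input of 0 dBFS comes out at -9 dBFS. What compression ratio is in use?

Input overshoot = 0 − (-10) = 10 dB; output overshoot = -9 − (-10) = 1 dB.
Ratio = 10 / 1 = 10.

10:1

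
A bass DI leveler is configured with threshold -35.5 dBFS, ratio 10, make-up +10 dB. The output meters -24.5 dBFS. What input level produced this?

Stripping the +10 dB make-up gives -34.5 dBFS at the gain stage.
That's 1 dB above the -35.5 dBFS threshold.
Before 10:1 compression the overshoot was 1 × 10 = 10 dB, so input = -35.5 + 10 = -25.5 dBFS.

-25.5 dBFS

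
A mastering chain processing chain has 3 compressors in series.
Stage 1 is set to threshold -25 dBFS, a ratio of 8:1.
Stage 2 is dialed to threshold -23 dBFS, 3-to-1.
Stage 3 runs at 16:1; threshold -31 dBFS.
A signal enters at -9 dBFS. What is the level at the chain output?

-30.5 dBFS

Stage 1: 16 dB above -25 dBFS, reduced 8:1 to 2 dB above → -23 dBFS.
Stage 2: below threshold (-23 ≤ -23); passes unchanged; output -23 dBFS.
Stage 3: -23 dBFS is 8 dB over -31 dBFS; at 16:1 that becomes 0.5 dB over, giving -30.5 dBFS.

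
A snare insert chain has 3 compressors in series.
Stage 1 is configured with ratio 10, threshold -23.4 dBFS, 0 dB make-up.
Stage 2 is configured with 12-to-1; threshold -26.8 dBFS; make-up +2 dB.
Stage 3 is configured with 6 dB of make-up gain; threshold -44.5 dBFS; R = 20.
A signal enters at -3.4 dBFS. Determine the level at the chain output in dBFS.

Stage 1: 20 dB above -23.4 dBFS, reduced 10:1 to 2 dB above → -21.4 dBFS.
Stage 2: overshoot 5.4 dB → 5.4/12 = 0.45 dB → -26.35 dBFS; +2 dB make-up → -24.35 dBFS.
Stage 3: -24.35 dBFS is 20.15 dB over -44.5 dBFS; at 20:1 that becomes 1.0075 dB over, giving -43.4925 dBFS; +6 dB make-up → -37.4925 dBFS.

-37.4925 dBFS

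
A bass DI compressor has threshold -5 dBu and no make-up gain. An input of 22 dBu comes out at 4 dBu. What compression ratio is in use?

Input overshoot = 22 − (-5) = 27 dB; output overshoot = 4 − (-5) = 9 dB.
Ratio = 27 / 9 = 3.

3:1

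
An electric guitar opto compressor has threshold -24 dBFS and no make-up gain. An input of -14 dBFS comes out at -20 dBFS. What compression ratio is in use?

2.5:1

Input overshoot = -14 − (-24) = 10 dB; output overshoot = -20 − (-24) = 4 dB.
Ratio = 10 / 4 = 2.5.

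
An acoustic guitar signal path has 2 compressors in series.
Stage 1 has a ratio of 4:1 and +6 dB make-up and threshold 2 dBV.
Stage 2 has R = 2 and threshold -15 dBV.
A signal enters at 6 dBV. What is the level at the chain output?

-3 dBV

Stage 1: 6 dBV is 4 dB over 2 dBV; at 4:1 that becomes 1 dB over, giving 3 dBV; +6 dB make-up → 9 dBV.
Stage 2: overshoot 24 dB → 24/2 = 12 dB → -3 dBV.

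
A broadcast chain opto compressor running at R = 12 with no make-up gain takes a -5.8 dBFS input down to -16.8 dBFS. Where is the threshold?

-17.8 dBFS

Let T be the threshold. Output overshoot = (input overshoot)/R, so -16.8 − T = (-5.8 − T)/12.
12·(-16.8 − T) = -5.8 − T → 11·T = -201.6 − (-5.8) = -195.8.
T = -195.8/11 = -17.8 dBFS.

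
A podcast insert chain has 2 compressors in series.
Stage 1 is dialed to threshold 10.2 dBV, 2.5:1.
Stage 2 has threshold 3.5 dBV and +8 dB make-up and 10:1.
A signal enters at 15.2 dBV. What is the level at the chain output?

Stage 1: 5 dB above 10.2 dBV, reduced 2.5:1 to 2 dB above → 12.2 dBV.
Stage 2: 8.7 dB above 3.5 dBV, reduced 10:1 to 0.87 dB above → 4.37 dBV; +8 dB make-up → 12.37 dBV.

12.37 dBV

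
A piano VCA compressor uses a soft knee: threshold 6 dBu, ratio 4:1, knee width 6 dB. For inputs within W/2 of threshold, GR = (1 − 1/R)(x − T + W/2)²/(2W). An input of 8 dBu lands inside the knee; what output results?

6.4375 dBu

x − T + W/2 = 8 − 6 + 3 = 5.
GR = (1 − 1/4) × 5² / 12 = 0.75 × 25 / 12 = 1.5625 dB.
Output = 8 − 1.5625 = 6.4375 dBu.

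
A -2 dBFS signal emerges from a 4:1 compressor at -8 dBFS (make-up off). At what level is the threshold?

Let T be the threshold. Output overshoot = (input overshoot)/R, so -8 − T = (-2 − T)/4.
4·(-8 − T) = -2 − T → 3·T = -32 − (-2) = -30.
T = -30/3 = -10 dBFS.

-10 dBFS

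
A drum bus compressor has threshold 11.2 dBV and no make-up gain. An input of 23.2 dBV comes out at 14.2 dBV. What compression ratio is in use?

4:1

Input overshoot = 23.2 − 11.2 = 12 dB; output overshoot = 14.2 − 11.2 = 3 dB.
Ratio = 12 / 3 = 4.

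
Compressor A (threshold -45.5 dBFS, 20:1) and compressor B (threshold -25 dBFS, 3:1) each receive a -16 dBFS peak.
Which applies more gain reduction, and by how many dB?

A: GR = 29.5 − 29.5/20 = 28.025 dB.
B: GR = 9 − 9/3 = 6 dB.
A applies 22.025 dB more gain reduction.

A, by 22.025 dB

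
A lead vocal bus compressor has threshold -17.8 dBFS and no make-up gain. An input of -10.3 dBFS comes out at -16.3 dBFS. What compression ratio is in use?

5:1

Input overshoot = -10.3 − (-17.8) = 7.5 dB; output overshoot = -16.3 − (-17.8) = 1.5 dB.
Ratio = 7.5 / 1.5 = 5.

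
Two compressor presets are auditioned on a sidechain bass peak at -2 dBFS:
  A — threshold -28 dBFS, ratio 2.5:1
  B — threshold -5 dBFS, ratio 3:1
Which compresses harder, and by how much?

A, by 13.6 dB

A: overshoot 26 dB → output overshoot 10.4 dB → GR 15.6 dB.
B: overshoot 3 dB → output overshoot 1 dB → GR 2 dB.
A applies 13.6 dB more gain reduction.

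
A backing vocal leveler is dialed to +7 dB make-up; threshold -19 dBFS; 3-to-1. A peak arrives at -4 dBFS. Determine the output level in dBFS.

-7 dBFS

-4 dBFS sits 15 dB over threshold.
At 3:1 the overshoot is divided by 3, leaving 5 dB above threshold.
So the level is -19 + 5 = -14 dBFS; make-up adds 7 dB, giving -7 dBFS.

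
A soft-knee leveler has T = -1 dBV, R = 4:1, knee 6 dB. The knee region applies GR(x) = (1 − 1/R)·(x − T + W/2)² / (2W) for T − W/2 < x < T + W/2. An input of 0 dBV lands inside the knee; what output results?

-1 dBV

x − T + W/2 = 0 − (-1) + 3 = 4.
GR = (1 − 1/4) × 4² / 12 = 0.75 × 16 / 12 = 1 dB.
Output = 0 − 1 = -1 dBV.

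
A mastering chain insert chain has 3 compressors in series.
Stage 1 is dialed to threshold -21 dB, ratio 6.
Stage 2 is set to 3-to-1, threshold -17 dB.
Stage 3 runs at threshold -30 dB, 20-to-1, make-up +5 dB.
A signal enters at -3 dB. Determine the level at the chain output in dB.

Stage 1: 18 dB above -21 dB, reduced 6:1 to 3 dB above → -18 dB.
Stage 2: below threshold (-18 ≤ -17); passes unchanged; output -18 dB.
Stage 3: -18 dB is 12 dB over -30 dB; at 20:1 that becomes 0.6 dB over, giving -29.4 dB; +5 dB make-up → -24.4 dB.

-24.4 dB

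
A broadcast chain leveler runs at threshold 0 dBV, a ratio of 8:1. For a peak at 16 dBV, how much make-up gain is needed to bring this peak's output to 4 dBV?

2 dB

Without make-up, output = threshold + overshoot/8 = 0 + 2 = 2 dBV.
Gap to target: 2 dB.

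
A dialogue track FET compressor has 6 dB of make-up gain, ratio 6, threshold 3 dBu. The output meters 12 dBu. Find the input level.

21 dBu

Before make-up, the level was 12 − 6 = 6 dBu.
The compressed level sits 6 − 3 = 3 dB over threshold.
Undo the ratio: input overshoot = 3 × 6 = 18 dB, giving input = 21 dBu.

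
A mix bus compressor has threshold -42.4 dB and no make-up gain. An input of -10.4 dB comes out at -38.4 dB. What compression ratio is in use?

8:1

Input overshoot = -10.4 − (-42.4) = 32 dB; output overshoot = -38.4 − (-42.4) = 4 dB.
Ratio = 32 / 4 = 8.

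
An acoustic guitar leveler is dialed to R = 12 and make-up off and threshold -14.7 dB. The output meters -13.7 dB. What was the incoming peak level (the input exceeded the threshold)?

That's 1 dB above the -14.7 dB threshold.
Input overshoot = R × output overshoot = 12 dB → input = -14.7 + 12 = -2.7 dB.

-2.7 dB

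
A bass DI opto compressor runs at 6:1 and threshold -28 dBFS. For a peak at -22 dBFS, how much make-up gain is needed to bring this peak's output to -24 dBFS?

3 dB

Overshoot 6 dB → 6/6 = 1 dB after compression, so the compressed level is -28 + 1 = -27 dBFS.
Make-up = target − compressed = -24 − (-27) = 3 dB.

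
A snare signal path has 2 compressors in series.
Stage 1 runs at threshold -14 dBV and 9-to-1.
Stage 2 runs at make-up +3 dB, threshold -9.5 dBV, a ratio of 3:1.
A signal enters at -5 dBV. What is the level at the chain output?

-10 dBV

Stage 1: 9 dB above -14 dBV, reduced 9:1 to 1 dB above → -13 dBV.
Stage 2: -13 dBV ≤ -9.5 dBV, so stage 2 doesn't engage; make-up brings it to -10 dBV.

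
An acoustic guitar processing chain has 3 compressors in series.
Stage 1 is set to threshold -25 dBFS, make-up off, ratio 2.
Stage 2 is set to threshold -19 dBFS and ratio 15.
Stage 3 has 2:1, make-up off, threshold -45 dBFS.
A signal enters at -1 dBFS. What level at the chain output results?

Stage 1: -1 dBFS is 24 dB over -25 dBFS; at 2:1 that becomes 12 dB over, giving -13 dBFS.
Stage 2: -13 dBFS is 6 dB over -19 dBFS; at 15:1 that becomes 0.4 dB over, giving -18.6 dBFS.
Stage 3: overshoot 26.4 dB → 26.4/2 = 13.2 dB → -31.8 dBFS.

-31.8 dBFS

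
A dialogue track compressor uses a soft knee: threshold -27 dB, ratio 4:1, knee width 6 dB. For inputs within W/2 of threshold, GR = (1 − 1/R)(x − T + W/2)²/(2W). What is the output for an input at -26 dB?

-27 dB

x − T + W/2 = -26 − (-27) + 3 = 4.
GR = (1 − 1/4) × 4² / 12 = 0.75 × 16 / 12 = 1 dB.
Output = -26 − 1 = -27 dB.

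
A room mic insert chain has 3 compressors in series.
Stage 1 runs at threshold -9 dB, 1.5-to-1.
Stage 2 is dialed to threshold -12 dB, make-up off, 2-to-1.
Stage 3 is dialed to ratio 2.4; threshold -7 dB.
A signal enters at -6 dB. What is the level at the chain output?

-9.5 dB

Stage 1: 3 dB above -9 dB, reduced 1.5:1 to 2 dB above → -7 dB.
Stage 2: -7 dB is 5 dB over -12 dB; at 2:1 that becomes 2.5 dB over, giving -9.5 dB.
Stage 3: -9.5 dB ≤ -7 dB, so stage 3 doesn't engage; output -9.5 dB.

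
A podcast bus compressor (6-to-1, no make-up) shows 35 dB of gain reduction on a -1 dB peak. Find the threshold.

-43 dB

Input is 42 dB above T (since output overshoot × R = input overshoot: (-36 − T)·6 = -1 − T gives T = -43 dB).
Check: -43 + (-1 − (-43))/6 = -43 + 7 = -36 dB. ✓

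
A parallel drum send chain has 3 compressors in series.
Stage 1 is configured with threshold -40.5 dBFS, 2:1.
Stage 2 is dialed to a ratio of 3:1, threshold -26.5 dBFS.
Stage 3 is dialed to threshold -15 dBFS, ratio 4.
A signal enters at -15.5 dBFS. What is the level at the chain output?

Stage 1: overshoot 25 dB → 25/2 = 12.5 dB → -28 dBFS.
Stage 2: -28 dBFS ≤ -26.5 dBFS, so stage 2 doesn't engage; output -28 dBFS.
Stage 3: -28 dBFS is at or below the -15 dBFS threshold — no compression; output -28 dBFS.

-28 dBFS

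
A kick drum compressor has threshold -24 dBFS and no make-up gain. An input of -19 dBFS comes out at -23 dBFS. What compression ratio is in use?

Input overshoot = -19 − (-24) = 5 dB; output overshoot = -23 − (-24) = 1 dB.
Ratio = 5 / 1 = 5.

5:1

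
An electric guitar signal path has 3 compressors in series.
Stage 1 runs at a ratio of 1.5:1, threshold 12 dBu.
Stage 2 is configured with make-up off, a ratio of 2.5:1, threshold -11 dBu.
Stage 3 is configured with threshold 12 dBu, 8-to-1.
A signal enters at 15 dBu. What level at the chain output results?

Stage 1: 15 dBu is 3 dB over 12 dBu; at 1.5:1 that becomes 2 dB over, giving 14 dBu.
Stage 2: 25 dB above -11 dBu, reduced 2.5:1 to 10 dB above → -1 dBu.
Stage 3: -1 dBu is at or below the 12 dBu threshold — no compression; output -1 dBu.

-1 dBu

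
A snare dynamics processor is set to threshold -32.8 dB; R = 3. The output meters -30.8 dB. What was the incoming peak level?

Post-compression overshoot = -30.8 − (-32.8) = 2 dB.
Undo the ratio: input overshoot = 2 × 3 = 6 dB, giving input = -26.8 dB.

-26.8 dB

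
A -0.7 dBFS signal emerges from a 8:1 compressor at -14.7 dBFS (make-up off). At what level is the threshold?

Input is 16 dB above T (since output overshoot × R = input overshoot: (-14.7 − T)·8 = -0.7 − T gives T = -16.7 dBFS).
Check: -16.7 + (-0.7 − (-16.7))/8 = -16.7 + 2 = -14.7 dBFS. ✓

-16.7 dBFS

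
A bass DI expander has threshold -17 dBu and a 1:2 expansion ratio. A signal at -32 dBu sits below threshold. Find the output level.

Undershoot = (-17) − (-32) = 15 dB.
At 1:2, that expands to 30 dB under threshold.
Output = -17 − 30 = -47 dBu.

-47 dBu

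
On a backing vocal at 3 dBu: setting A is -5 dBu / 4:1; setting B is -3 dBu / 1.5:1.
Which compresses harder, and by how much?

A, by 4 dB

A: 8 dB over, compressed to 2 dB over, so 6 dB of GR.
B: 6 dB over, compressed to 4 dB over, so 2 dB of GR.
A reduces 4 dB more.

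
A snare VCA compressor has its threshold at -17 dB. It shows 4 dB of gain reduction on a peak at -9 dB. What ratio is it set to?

2:1

Input overshoot = -9 − (-17) = 8 dB.
Output overshoot = 8 − 4 = 4 dB.
Ratio = input overshoot / output overshoot = 8 / 4 = 2.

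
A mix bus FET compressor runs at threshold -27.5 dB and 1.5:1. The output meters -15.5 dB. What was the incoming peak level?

That's 12 dB above the -27.5 dB threshold.
Undo the ratio: input overshoot = 12 × 1.5 = 18 dB, giving input = -9.5 dB.

-9.5 dB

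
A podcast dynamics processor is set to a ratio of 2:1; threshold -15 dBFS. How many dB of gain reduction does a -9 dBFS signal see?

-9 dBFS exceeds the threshold by 6 dB.
A 2:1 ratio leaves 3 dB of that excess.
Gain reduction = 6 − 3 = 3 dB.

3 dB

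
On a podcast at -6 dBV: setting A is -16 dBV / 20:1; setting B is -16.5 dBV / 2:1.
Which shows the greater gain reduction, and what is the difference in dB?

A, by 4.25 dB

A: GR = 10 − 10/20 = 9.5 dB.
B: GR = 10.5 − 10.5/2 = 5.25 dB.
A reduces 4.25 dB more.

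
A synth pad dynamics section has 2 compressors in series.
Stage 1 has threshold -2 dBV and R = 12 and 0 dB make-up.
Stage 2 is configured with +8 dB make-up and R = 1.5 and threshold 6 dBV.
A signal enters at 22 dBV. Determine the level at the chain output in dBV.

8 dBV

Stage 1: 24 dB above -2 dBV, reduced 12:1 to 2 dB above → 0 dBV.
Stage 2: below threshold (0 ≤ 6); passes unchanged; make-up brings it to 8 dBV.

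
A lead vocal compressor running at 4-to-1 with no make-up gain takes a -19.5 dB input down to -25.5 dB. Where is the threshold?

Input is 8 dB above T (since output overshoot × R = input overshoot: (-25.5 − T)·4 = -19.5 − T gives T = -27.5 dB).
Check: -27.5 + (-19.5 − (-27.5))/4 = -27.5 + 2 = -25.5 dB. ✓

-27.5 dB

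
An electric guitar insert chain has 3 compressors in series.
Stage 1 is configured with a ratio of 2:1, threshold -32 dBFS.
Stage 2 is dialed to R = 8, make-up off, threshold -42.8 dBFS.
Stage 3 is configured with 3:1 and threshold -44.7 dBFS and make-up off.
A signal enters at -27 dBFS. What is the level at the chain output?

-43.5125 dBFS

Stage 1: 5 dB above -32 dBFS, reduced 2:1 to 2.5 dB above → -29.5 dBFS.
Stage 2: -29.5 dBFS is 13.3 dB over -42.8 dBFS; at 8:1 that becomes 1.6625 dB over, giving -41.1375 dBFS.
Stage 3: -41.1375 dBFS is 3.5625 dB over -44.7 dBFS; at 3:1 that becomes 1.1875 dB over, giving -43.5125 dBFS.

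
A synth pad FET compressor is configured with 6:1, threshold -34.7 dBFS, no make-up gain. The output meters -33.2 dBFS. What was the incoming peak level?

-25.7 dBFS

Post-compression overshoot = -33.2 − (-34.7) = 1.5 dB.
Undo the ratio: input overshoot = 1.5 × 6 = 9 dB, giving input = -25.7 dBFS.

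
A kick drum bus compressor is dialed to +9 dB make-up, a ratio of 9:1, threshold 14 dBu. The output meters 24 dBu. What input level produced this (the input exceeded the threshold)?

Remove make-up: 24 − 9 = 15 dBu.
Post-compression overshoot = 15 − 14 = 1 dB.
Input overshoot = R × output overshoot = 9 dB → input = 14 + 9 = 23 dBu.

23 dBu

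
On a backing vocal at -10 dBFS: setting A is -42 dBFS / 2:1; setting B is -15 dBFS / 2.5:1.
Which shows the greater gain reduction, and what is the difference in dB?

A: overshoot 32 dB → output overshoot 16 dB → GR 16 dB.
B: overshoot 5 dB → output overshoot 2 dB → GR 3 dB.
Difference: 13 dB in favour of A.

A, by 13 dB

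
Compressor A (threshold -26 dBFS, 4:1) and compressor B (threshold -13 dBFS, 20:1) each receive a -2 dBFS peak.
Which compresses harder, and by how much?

A: overshoot 24 dB → output overshoot 6 dB → GR 18 dB.
B: overshoot 11 dB → output overshoot 0.55 dB → GR 10.45 dB.
A reduces 7.55 dB more.

A, by 7.55 dB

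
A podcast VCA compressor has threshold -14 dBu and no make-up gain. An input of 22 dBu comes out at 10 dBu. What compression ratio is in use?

1.5:1

Input overshoot = 22 − (-14) = 36 dB; output overshoot = 10 − (-14) = 24 dB.
Ratio = 36 / 24 = 1.5.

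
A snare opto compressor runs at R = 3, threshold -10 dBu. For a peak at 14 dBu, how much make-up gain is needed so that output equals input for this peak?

Overshoot 24 dB → 24/3 = 8 dB after compression, so the compressed level is -10 + 8 = -2 dBu.
Make-up = target − compressed = 14 − (-2) = 16 dB.

16 dB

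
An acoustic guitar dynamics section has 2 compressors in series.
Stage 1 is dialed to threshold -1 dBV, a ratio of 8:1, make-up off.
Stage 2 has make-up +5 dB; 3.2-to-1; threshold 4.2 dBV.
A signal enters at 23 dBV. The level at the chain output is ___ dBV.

7 dBV

Stage 1: 23 dBV is 24 dB over -1 dBV; at 8:1 that becomes 3 dB over, giving 2 dBV.
Stage 2: 2 dBV is at or below the 4.2 dBV threshold — no compression; make-up brings it to 7 dBV.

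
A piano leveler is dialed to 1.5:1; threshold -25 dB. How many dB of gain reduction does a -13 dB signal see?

-13 dB exceeds the threshold by 12 dB.
After 1.5:1 compression the overshoot becomes 12/1.5 = 8 dB.
So the signal is attenuated by 12 − 8 = 4 dB.

4 dB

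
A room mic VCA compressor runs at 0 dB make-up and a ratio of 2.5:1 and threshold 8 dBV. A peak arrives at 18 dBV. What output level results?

Overshoot: 18 − 8 = 10 dB.
The 10 dB excess becomes 4 dB after 2.5:1 reduction.
So the level is 8 + 4 = 12 dBV.

12 dBV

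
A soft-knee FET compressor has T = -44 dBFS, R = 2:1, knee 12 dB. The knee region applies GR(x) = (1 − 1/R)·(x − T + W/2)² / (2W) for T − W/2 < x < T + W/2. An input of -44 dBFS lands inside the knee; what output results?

x − T + W/2 = -44 − (-44) + 6 = 6.
GR = (1 − 1/2) × 6² / 24 = 0.5 × 36 / 24 = 0.75 dB.
Output = -44 − 0.75 = -44.75 dBFS.

-44.75 dBFS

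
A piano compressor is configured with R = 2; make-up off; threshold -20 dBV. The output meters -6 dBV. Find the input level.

That's 14 dB above the -20 dBV threshold.
Undo the ratio: input overshoot = 14 × 2 = 28 dB, giving input = 8 dBV.

8 dBV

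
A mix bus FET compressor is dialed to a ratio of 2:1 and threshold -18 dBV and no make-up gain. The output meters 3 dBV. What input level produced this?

24 dBV

The compressed level sits 3 − (-18) = 21 dB over threshold.
Before 2:1 compression the overshoot was 21 × 2 = 42 dB, so input = -18 + 42 = 24 dBV.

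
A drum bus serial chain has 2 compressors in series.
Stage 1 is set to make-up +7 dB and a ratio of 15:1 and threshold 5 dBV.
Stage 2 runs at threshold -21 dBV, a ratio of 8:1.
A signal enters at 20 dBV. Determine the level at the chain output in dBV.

-16.75 dBV

Stage 1: overshoot 15 dB → 15/15 = 1 dB → 6 dBV; +7 dB make-up → 13 dBV.
Stage 2: 13 dBV is 34 dB over -21 dBV; at 8:1 that becomes 4.25 dB over, giving -16.75 dBV.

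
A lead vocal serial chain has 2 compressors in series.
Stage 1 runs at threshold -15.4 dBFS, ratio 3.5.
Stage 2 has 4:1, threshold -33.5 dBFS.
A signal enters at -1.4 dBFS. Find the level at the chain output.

-27.975 dBFS

Stage 1: -1.4 dBFS is 14 dB over -15.4 dBFS; at 3.5:1 that becomes 4 dB over, giving -11.4 dBFS.
Stage 2: 22.1 dB above -33.5 dBFS, reduced 4:1 to 5.525 dB above → -27.975 dBFS.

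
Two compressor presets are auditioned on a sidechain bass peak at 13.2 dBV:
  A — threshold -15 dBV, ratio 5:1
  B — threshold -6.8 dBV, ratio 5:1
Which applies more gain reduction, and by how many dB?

A: 28.2 dB over, compressed to 5.64 dB over, so 22.56 dB of GR.
B: 20 dB over, compressed to 4 dB over, so 16 dB of GR.
A reduces 6.56 dB more.

A, by 6.56 dB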